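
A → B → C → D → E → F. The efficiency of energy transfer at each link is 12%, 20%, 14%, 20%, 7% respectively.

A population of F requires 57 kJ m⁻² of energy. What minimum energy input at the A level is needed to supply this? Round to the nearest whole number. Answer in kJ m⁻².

Cumulative transfer efficiency: 0.12 × 0.2 × 0.14 × 0.2 × 0.07 = 0.00004704
A energy = 57 / 0.00004704 = 1211735 kJ m⁻²

1211735 kJ m⁻²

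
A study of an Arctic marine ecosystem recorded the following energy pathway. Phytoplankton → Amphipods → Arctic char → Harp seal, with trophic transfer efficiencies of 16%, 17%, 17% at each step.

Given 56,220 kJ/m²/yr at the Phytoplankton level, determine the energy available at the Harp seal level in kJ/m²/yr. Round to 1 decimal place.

260.0 kJ/m²/yr

Amphipods: 56220 × 0.16 = 8995.2 kJ/m²/yr
Arctic char: 8995.2 × 0.17 = 1529.184 kJ/m²/yr
Harp seal: 1529.184 × 0.17 = 259.96128 kJ/m²/yr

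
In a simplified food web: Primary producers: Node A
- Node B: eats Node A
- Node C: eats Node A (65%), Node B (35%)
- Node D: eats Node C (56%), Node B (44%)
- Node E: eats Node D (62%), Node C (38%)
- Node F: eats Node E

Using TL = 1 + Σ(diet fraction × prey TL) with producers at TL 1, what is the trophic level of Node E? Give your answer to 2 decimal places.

3.87

Node B: 1 + 1 = 2
Node C: 1 + (0.65×1 + 0.35×2) = 2.35
Node D: 1 + (0.56×2.35 + 0.44×2) = 3.196
Node E: 1 + (0.62×3.196 + 0.38×2.35) = 3.87452
Node F: 1 + 3.87452 = 4.87452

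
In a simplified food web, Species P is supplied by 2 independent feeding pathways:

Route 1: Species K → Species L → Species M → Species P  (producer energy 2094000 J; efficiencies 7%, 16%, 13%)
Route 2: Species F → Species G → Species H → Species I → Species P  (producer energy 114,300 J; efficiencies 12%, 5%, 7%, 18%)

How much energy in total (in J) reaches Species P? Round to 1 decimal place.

Route 1: 2094000 × 0.07 × 0.16 × 0.13 = 3048.864 J
Route 2: 114300 × 0.12 × 0.05 × 0.07 × 0.18 = 8.64108 J
Total at Species P: 3048.864 + 8.64108 = 3057.50508 J

3057.5 J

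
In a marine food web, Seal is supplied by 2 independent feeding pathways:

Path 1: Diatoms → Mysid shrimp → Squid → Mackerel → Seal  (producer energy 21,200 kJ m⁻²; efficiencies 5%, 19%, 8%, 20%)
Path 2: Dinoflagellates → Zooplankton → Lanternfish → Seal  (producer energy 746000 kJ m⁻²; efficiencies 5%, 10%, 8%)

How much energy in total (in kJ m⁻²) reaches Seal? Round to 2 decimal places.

301.62 kJ m⁻²

Path 1: 21200 × 0.05 × 0.19 × 0.08 × 0.2 = 3.2224 kJ m⁻²
Path 2: 746000 × 0.05 × 0.1 × 0.08 = 298.4 kJ m⁻²
Total at Seal: 3.2224 + 298.4 = 301.6224 kJ m⁻²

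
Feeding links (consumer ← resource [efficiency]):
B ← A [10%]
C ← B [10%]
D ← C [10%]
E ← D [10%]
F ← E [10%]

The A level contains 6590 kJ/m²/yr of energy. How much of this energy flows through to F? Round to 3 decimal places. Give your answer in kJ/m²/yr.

0.066 kJ/m²/yr

B: 6590 × 0.1 = 659 kJ/m²/yr
C: 659 × 0.1 = 65.9 kJ/m²/yr
D: 65.9 × 0.1 = 6.59 kJ/m²/yr
E: 6.59 × 0.1 = 0.659 kJ/m²/yr
F: 0.659 × 0.1 = 0.0659 kJ/m²/yr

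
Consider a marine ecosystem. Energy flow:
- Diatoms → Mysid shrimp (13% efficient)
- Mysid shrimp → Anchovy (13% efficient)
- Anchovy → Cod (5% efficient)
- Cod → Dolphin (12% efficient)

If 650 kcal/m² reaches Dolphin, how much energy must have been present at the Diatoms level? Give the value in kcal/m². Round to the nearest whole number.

Cumulative transfer efficiency: 0.13 × 0.13 × 0.05 × 0.12 = 0.0001014
Diatoms energy = 650 / 0.0001014 = 6410256 kcal/m²

6410256 kcal/m²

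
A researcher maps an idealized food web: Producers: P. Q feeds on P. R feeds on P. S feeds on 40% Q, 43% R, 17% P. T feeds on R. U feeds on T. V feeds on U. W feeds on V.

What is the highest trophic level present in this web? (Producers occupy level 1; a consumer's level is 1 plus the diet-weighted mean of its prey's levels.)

Q: 1 + 1 = 2
R: 1 + 1 = 2
S: 1 + (0.4×2 + 0.43×2 + 0.17×1) = 2.83
T: 1 + 2 = 3
U: 1 + 3 = 4
V: 1 + 4 = 5
W: 1 + 5 = 6

6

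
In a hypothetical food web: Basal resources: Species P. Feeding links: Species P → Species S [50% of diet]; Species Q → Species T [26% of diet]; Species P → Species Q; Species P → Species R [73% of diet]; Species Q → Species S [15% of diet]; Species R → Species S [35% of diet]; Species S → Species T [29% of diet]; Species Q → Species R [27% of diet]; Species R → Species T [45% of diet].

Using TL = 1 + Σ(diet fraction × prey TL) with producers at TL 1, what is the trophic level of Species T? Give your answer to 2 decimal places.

3.29

Species Q: 1 + 1 = 2
Species R: 1 + (0.73×1 + 0.27×2) = 2.27
Species S: 1 + (0.35×2.27 + 0.5×1 + 0.15×2) = 2.5945
Species T: 1 + (0.29×2.5945 + 0.45×2.27 + 0.26×2) = 3.293905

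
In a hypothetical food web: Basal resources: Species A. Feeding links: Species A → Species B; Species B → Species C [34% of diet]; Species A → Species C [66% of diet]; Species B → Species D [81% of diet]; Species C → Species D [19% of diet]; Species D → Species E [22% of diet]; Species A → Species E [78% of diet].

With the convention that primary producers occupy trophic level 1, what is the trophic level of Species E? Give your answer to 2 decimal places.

Species B: 1 + 1 = 2
Species C: 1 + (0.34×2 + 0.66×1) = 2.34
Species D: 1 + (0.81×2 + 0.19×2.34) = 3.0646
Species E: 1 + (0.22×3.0646 + 0.78×1) = 2.454212

2.45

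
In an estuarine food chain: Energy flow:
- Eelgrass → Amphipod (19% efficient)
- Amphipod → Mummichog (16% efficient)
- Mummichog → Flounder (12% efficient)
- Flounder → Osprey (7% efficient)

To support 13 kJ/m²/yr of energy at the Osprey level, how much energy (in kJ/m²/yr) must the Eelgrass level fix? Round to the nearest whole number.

50909 kJ/m²/yr

Cumulative transfer efficiency: 0.19 × 0.16 × 0.12 × 0.07 = 0.00025536
Eelgrass energy = 13 / 0.00025536 = 50909 kJ/m²/yr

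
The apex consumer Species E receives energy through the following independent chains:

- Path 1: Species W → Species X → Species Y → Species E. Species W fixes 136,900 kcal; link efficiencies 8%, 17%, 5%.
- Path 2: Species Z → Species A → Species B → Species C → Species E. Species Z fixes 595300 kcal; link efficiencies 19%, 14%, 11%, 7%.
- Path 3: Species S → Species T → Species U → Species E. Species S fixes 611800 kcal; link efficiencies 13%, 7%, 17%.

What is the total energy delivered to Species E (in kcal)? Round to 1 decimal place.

1161.5 kcal

Path 1: 136900 × 0.08 × 0.17 × 0.05 = 93.092 kcal
Path 2: 595300 × 0.19 × 0.14 × 0.11 × 0.07 = 121.929346 kcal
Path 3: 611800 × 0.13 × 0.07 × 0.17 = 946.4546 kcal
Total at Species E: 93.092 + 121.929346 + 946.4546 = 1161.475946 kcal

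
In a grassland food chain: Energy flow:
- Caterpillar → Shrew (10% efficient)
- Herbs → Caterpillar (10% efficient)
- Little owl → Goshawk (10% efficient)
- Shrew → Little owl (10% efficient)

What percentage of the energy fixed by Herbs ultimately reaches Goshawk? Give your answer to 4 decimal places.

0.0100%

Product of link efficiencies: 0.1 × 0.1 × 0.1 × 0.1 = 0.0001
As a percentage: 0.0001 × 100 = 0.0100%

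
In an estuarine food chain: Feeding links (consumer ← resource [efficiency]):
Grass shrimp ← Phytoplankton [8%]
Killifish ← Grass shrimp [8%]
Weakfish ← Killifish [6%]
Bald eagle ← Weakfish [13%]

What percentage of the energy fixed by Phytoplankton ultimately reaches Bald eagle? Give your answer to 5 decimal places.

Product of link efficiencies: 0.08 × 0.08 × 0.06 × 0.13 = 0.00004992
As a percentage: 0.00004992 × 100 = 0.00499%

0.00499%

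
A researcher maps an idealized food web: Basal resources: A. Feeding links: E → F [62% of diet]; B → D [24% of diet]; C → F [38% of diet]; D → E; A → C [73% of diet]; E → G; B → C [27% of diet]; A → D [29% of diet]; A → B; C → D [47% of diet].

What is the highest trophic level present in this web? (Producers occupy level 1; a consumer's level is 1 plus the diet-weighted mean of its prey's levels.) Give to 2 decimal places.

B: 1 + 1 = 2
C: 1 + (0.73×1 + 0.27×2) = 2.27
D: 1 + (0.47×2.27 + 0.29×1 + 0.24×2) = 2.8369
E: 1 + 2.8369 = 3.8369
F: 1 + (0.62×3.8369 + 0.38×2.27) = 4.241478
G: 1 + 3.8369 = 4.8369

4.84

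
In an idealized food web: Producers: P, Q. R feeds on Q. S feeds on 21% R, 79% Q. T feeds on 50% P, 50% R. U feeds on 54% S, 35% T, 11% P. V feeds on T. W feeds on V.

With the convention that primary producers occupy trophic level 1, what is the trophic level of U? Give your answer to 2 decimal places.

3.18

R: 1 + 1 = 2
S: 1 + (0.21×2 + 0.79×1) = 2.21
T: 1 + (0.5×1 + 0.5×2) = 2.5
U: 1 + (0.54×2.21 + 0.35×2.5 + 0.11×1) = 3.1784
V: 1 + 2.5 = 3.5
W: 1 + 3.5 = 4.5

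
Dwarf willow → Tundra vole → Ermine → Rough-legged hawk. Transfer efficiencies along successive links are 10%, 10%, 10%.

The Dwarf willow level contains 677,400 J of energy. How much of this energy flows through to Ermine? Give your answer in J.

6774 J

Tundra vole: 677400 × 0.1 = 67740 J
Ermine: 67740 × 0.1 = 6774 J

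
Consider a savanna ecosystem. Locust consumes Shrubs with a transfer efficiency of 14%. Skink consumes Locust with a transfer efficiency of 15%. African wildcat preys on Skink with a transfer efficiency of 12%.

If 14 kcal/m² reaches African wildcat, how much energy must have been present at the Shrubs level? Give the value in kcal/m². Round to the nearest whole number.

Cumulative transfer efficiency: 0.14 × 0.15 × 0.12 = 0.00252
Shrubs energy = 14 / 0.00252 = 5556 kcal/m²

5556 kcal/m²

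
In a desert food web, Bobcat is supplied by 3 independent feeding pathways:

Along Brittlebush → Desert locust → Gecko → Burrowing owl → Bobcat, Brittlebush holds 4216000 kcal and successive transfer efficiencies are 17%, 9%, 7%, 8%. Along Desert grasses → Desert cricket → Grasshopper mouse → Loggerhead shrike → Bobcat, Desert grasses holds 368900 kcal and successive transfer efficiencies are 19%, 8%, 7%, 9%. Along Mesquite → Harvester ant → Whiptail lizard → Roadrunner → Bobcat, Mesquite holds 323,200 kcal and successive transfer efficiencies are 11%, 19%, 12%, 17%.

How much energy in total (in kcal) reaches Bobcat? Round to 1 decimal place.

534.4 kcal

Via Brittlebush: 4216000 × 0.17 × 0.09 × 0.07 × 0.08 = 361.22688 kcal
Via Desert grasses: 368900 × 0.19 × 0.08 × 0.07 × 0.09 = 35.325864 kcal
Via Mesquite: 323200 × 0.11 × 0.19 × 0.12 × 0.17 = 137.799552 kcal
Total at Bobcat: 361.22688 + 35.325864 + 137.799552 = 534.352296 kcal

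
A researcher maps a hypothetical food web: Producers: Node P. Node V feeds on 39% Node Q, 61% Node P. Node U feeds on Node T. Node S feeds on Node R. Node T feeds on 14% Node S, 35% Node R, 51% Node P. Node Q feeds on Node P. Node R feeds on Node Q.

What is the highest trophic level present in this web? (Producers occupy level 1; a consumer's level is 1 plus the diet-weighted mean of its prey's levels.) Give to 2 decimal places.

4.12

Node Q: 1 + 1 = 2
Node R: 1 + 2 = 3
Node S: 1 + 3 = 4
Node T: 1 + (0.14×4 + 0.35×3 + 0.51×1) = 3.12
Node U: 1 + 3.12 = 4.12
Node V: 1 + (0.39×2 + 0.61×1) = 2.39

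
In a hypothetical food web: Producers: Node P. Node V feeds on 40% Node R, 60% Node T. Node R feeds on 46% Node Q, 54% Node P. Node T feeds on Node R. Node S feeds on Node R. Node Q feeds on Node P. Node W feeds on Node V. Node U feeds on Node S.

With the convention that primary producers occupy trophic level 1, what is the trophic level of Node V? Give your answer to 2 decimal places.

Node Q: 1 + 1 = 2
Node R: 1 + (0.46×2 + 0.54×1) = 2.46
Node S: 1 + 2.46 = 3.46
Node T: 1 + 2.46 = 3.46
Node U: 1 + 3.46 = 4.46
Node V: 1 + (0.4×2.46 + 0.6×3.46) = 4.06
Node W: 1 + 4.06 = 5.06

4.06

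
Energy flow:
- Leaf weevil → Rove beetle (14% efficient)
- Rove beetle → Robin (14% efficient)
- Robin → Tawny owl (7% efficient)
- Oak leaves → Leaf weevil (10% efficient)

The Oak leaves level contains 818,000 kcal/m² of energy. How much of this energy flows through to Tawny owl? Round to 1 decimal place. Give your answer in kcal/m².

Leaf weevil: 818000 × 0.1 = 81800 kcal/m²
Rove beetle: 81800 × 0.14 = 11452 kcal/m²
Robin: 11452 × 0.14 = 1603.28 kcal/m²
Tawny owl: 1603.28 × 0.07 = 112.2296 kcal/m²

112.2 kcal/m²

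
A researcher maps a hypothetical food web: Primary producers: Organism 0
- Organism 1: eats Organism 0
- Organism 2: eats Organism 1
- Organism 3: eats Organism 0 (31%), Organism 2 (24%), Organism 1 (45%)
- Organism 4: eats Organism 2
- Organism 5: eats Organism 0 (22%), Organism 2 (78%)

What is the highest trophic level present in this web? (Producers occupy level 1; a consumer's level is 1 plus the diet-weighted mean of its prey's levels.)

Organism 1: 1 + 1 = 2
Organism 2: 1 + 2 = 3
Organism 3: 1 + (0.31×1 + 0.24×3 + 0.45×2) = 2.93
Organism 4: 1 + 3 = 4
Organism 5: 1 + (0.22×1 + 0.78×3) = 3.56

4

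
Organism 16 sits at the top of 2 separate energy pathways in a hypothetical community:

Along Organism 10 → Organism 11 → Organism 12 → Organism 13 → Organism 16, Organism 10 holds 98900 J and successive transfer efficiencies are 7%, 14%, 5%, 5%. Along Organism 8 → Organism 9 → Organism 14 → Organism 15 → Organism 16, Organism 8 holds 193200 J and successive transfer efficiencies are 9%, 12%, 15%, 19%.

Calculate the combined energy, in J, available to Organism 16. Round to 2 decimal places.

Via Organism 10: 98900 × 0.07 × 0.14 × 0.05 × 0.05 = 2.42305 J
Via Organism 8: 193200 × 0.09 × 0.12 × 0.15 × 0.19 = 59.46696 J
Total at Organism 16: 2.42305 + 59.46696 = 61.89001 J

61.89 J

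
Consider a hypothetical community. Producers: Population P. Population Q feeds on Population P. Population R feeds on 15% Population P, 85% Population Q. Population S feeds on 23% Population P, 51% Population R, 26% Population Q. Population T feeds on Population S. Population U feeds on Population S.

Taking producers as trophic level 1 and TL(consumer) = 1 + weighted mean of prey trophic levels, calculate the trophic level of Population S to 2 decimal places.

3.20

Population Q: 1 + 1 = 2
Population R: 1 + (0.15×1 + 0.85×2) = 2.85
Population S: 1 + (0.23×1 + 0.51×2.85 + 0.26×2) = 3.2035
Population T: 1 + 3.2035 = 4.2035
Population U: 1 + 3.2035 = 4.2035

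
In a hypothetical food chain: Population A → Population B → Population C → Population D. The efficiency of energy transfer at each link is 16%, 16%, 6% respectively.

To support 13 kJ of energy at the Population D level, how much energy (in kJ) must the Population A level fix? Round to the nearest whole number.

Cumulative transfer efficiency: 0.16 × 0.16 × 0.06 = 0.001536
Population A energy = 13 / 0.001536 = 8464 kJ

8464 kJ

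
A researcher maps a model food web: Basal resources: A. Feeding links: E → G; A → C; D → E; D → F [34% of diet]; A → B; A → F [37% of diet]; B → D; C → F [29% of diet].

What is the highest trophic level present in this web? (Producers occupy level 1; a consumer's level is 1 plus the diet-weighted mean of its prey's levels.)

5

B: 1 + 1 = 2
C: 1 + 1 = 2
D: 1 + 2 = 3
E: 1 + 3 = 4
F: 1 + (0.37×1 + 0.34×3 + 0.29×2) = 2.97
G: 1 + 4 = 5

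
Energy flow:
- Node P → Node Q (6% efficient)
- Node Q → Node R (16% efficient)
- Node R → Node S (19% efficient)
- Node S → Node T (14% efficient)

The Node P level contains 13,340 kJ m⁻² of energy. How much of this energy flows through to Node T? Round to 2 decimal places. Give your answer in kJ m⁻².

Node Q: 13340 × 0.06 = 800.4 kJ m⁻²
Node R: 800.4 × 0.16 = 128.064 kJ m⁻²
Node S: 128.064 × 0.19 = 24.33216 kJ m⁻²
Node T: 24.33216 × 0.14 = 3.4065024 kJ m⁻²

3.41 kJ m⁻²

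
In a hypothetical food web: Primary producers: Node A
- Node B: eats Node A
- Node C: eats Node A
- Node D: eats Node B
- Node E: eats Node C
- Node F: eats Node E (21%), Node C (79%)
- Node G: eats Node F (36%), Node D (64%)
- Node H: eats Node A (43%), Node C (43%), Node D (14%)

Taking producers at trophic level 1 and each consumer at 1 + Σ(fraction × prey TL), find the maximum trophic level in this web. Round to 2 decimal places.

Node B: 1 + 1 = 2
Node C: 1 + 1 = 2
Node D: 1 + 2 = 3
Node E: 1 + 2 = 3
Node F: 1 + (0.21×3 + 0.79×2) = 3.21
Node G: 1 + (0.36×3.21 + 0.64×3) = 4.0756
Node H: 1 + (0.43×1 + 0.43×2 + 0.14×3) = 2.71

4.08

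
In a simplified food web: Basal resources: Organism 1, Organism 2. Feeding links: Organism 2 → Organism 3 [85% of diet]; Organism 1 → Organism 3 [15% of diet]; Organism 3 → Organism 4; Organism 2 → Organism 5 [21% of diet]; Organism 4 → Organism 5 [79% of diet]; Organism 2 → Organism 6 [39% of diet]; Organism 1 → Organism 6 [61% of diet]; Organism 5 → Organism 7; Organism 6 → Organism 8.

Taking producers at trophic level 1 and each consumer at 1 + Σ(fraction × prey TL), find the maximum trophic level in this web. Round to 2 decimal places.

4.58

Organism 3: 1 + (0.85×1 + 0.15×1) = 2
Organism 4: 1 + 2 = 3
Organism 5: 1 + (0.21×1 + 0.79×3) = 3.58
Organism 6: 1 + (0.39×1 + 0.61×1) = 2
Organism 7: 1 + 3.58 = 4.58
Organism 8: 1 + 2 = 3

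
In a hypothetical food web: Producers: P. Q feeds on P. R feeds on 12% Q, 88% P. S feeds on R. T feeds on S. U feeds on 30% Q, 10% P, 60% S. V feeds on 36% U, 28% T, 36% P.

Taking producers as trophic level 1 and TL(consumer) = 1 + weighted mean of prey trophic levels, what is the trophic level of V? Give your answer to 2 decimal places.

Q: 1 + 1 = 2
R: 1 + (0.12×2 + 0.88×1) = 2.12
S: 1 + 2.12 = 3.12
T: 1 + 3.12 = 4.12
U: 1 + (0.3×2 + 0.1×1 + 0.6×3.12) = 3.572
V: 1 + (0.36×3.572 + 0.28×4.12 + 0.36×1) = 3.79952

3.80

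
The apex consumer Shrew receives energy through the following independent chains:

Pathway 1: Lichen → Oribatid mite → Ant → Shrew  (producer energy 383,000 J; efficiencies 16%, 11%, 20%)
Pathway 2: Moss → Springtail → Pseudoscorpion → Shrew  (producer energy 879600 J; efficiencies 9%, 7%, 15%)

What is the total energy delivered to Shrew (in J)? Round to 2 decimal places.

2179.38 J

Pathway 1: 383000 × 0.16 × 0.11 × 0.2 = 1348.16 J
Pathway 2: 879600 × 0.09 × 0.07 × 0.15 = 831.222 J
Total at Shrew: 1348.16 + 831.222 = 2179.382 J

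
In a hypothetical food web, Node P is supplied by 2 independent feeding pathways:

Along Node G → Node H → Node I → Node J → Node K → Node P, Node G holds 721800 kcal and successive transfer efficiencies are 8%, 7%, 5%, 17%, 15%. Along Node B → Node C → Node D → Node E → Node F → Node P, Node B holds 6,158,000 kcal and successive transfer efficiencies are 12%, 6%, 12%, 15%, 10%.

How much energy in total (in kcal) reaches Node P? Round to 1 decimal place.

85.0 kcal

Via Node G: 721800 × 0.08 × 0.07 × 0.05 × 0.17 × 0.15 = 5.153652 kcal
Via Node B: 6158000 × 0.12 × 0.06 × 0.12 × 0.15 × 0.1 = 79.80768 kcal
Total at Node P: 5.153652 + 79.80768 = 84.961332 kcal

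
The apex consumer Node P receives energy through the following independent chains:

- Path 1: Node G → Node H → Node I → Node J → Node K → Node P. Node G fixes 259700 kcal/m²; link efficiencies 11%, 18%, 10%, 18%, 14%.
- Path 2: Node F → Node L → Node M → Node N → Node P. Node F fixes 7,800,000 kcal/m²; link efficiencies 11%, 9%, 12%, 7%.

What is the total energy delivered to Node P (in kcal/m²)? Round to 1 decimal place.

Path 1: 259700 × 0.11 × 0.18 × 0.1 × 0.18 × 0.14 = 12.9579912 kcal/m²
Path 2: 7800000 × 0.11 × 0.09 × 0.12 × 0.07 = 648.648 kcal/m²
Total at Node P: 12.9579912 + 648.648 = 661.6059912 kcal/m²

661.6 kcal/m²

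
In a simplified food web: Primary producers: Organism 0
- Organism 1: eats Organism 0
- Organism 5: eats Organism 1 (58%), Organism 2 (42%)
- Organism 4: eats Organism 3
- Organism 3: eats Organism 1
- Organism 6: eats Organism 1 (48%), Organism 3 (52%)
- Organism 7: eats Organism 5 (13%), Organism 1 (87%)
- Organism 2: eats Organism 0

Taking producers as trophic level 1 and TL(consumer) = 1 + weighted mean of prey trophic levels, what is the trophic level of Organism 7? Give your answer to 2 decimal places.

3.13

Organism 1: 1 + 1 = 2
Organism 2: 1 + 1 = 2
Organism 3: 1 + 2 = 3
Organism 4: 1 + 3 = 4
Organism 5: 1 + (0.58×2 + 0.42×2) = 3
Organism 6: 1 + (0.48×2 + 0.52×3) = 3.52
Organism 7: 1 + (0.13×3 + 0.87×2) = 3.13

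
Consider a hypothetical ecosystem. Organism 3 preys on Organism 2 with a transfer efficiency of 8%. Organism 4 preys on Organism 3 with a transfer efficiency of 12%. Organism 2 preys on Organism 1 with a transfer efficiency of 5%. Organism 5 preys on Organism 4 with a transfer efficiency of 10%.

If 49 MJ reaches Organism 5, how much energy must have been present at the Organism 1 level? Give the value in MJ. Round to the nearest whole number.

1020833 MJ

Cumulative transfer efficiency: 0.05 × 0.08 × 0.12 × 0.1 = 0.000048
Organism 1 energy = 49 / 0.000048 = 1020833 MJ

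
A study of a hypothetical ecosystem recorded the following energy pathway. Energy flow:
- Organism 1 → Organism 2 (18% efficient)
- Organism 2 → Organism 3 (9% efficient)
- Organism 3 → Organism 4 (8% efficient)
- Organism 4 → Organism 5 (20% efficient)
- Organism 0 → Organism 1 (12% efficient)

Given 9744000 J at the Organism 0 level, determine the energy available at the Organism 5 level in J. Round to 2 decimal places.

Organism 1: 9744000 × 0.12 = 1169280 J
Organism 2: 1169280 × 0.18 = 210470.4 J
Organism 3: 210470.4 × 0.09 = 18942.336 J
Organism 4: 18942.336 × 0.08 = 1515.38688 J
Organism 5: 1515.38688 × 0.2 = 303.077376 J

303.08 J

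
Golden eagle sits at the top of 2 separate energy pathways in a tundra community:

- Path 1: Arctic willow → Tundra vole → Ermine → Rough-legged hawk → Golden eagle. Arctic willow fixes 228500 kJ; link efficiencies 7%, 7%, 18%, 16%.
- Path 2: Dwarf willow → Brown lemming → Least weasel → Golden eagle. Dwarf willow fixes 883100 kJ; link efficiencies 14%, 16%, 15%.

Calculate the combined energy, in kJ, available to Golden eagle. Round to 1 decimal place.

Path 1: 228500 × 0.07 × 0.07 × 0.18 × 0.16 = 32.24592 kJ
Path 2: 883100 × 0.14 × 0.16 × 0.15 = 2967.216 kJ
Total at Golden eagle: 32.24592 + 2967.216 = 2999.46192 kJ

2999.5 kJ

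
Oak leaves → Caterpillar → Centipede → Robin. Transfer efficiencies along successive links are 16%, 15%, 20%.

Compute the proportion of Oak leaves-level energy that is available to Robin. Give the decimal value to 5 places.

Product of link efficiencies: 0.16 × 0.15 × 0.2 = 0.0048

0.00480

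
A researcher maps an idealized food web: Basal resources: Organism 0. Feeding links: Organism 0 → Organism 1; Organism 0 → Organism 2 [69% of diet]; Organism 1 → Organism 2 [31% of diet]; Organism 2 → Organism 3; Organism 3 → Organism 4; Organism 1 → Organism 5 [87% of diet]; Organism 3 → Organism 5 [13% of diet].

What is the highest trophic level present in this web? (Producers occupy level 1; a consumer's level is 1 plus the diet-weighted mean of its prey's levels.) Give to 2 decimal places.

Organism 1: 1 + 1 = 2
Organism 2: 1 + (0.69×1 + 0.31×2) = 2.31
Organism 3: 1 + 2.31 = 3.31
Organism 4: 1 + 3.31 = 4.31
Organism 5: 1 + (0.87×2 + 0.13×3.31) = 3.1703

4.31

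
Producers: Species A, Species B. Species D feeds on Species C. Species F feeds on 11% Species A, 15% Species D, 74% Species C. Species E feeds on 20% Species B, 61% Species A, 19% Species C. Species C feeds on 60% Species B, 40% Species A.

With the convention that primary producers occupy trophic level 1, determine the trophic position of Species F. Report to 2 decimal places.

3.04

Species C: 1 + (0.6×1 + 0.4×1) = 2
Species D: 1 + 2 = 3
Species E: 1 + (0.2×1 + 0.61×1 + 0.19×2) = 2.19
Species F: 1 + (0.11×1 + 0.15×3 + 0.74×2) = 3.04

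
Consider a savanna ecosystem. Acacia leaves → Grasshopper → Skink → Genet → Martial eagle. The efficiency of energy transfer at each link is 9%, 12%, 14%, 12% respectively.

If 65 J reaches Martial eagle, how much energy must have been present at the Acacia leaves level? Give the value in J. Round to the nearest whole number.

358245 J

Cumulative transfer efficiency: 0.09 × 0.12 × 0.14 × 0.12 = 0.00018144
Acacia leaves energy = 65 / 0.00018144 = 358245 J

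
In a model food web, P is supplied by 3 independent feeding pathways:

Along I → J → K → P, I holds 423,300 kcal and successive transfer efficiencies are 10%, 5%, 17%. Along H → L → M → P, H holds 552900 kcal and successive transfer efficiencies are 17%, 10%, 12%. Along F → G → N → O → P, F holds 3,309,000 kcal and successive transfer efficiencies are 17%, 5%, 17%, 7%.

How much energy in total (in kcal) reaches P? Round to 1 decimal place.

1822.4 kcal

Via I: 423300 × 0.1 × 0.05 × 0.17 = 359.805 kcal
Via H: 552900 × 0.17 × 0.1 × 0.12 = 1127.916 kcal
Via F: 3309000 × 0.17 × 0.05 × 0.17 × 0.07 = 334.70535 kcal
Total at P: 359.805 + 1127.916 + 334.70535 = 1822.42635 kcal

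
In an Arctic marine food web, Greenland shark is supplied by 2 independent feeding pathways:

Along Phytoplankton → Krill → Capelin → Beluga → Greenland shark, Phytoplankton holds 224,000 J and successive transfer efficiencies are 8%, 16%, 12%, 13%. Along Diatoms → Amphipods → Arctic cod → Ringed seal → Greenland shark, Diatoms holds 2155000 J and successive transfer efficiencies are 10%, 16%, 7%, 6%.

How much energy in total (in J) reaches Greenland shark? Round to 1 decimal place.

189.5 J

Via Phytoplankton: 224000 × 0.08 × 0.16 × 0.12 × 0.13 = 44.72832 J
Via Diatoms: 2155000 × 0.1 × 0.16 × 0.07 × 0.06 = 144.816 J
Total at Greenland shark: 44.72832 + 144.816 = 189.54432 J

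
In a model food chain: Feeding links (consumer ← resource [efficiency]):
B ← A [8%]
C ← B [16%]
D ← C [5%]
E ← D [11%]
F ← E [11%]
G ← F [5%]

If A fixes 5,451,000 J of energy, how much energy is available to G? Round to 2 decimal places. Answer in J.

2.11 J

B: 5451000 × 0.08 = 436080 J
C: 436080 × 0.16 = 69772.8 J
D: 69772.8 × 0.05 = 3488.64 J
E: 3488.64 × 0.11 = 383.7504 J
F: 383.7504 × 0.11 = 42.212544 J
G: 42.212544 × 0.05 = 2.1106272 J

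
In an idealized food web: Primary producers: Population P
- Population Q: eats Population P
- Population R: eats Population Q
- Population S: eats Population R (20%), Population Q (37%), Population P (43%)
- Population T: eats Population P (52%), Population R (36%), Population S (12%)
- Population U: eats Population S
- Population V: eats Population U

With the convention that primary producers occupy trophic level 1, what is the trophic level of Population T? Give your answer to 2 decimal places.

2.93

Population Q: 1 + 1 = 2
Population R: 1 + 2 = 3
Population S: 1 + (0.2×3 + 0.37×2 + 0.43×1) = 2.77
Population T: 1 + (0.52×1 + 0.36×3 + 0.12×2.77) = 2.9324
Population U: 1 + 2.77 = 3.77
Population V: 1 + 3.77 = 4.77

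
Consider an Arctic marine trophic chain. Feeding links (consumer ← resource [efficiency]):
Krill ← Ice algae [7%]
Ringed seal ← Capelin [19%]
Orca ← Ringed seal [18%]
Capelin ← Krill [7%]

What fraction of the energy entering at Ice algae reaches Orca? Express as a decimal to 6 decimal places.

0.000168

Product of link efficiencies: 0.07 × 0.07 × 0.19 × 0.18 = 0.00016758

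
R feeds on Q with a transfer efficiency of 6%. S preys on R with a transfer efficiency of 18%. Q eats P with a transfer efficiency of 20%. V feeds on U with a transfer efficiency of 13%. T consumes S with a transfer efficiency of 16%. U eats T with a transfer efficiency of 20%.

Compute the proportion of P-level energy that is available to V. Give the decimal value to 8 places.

Product of link efficiencies: 0.2 × 0.06 × 0.18 × 0.16 × 0.2 × 0.13 = 0.0000089856

0.00000899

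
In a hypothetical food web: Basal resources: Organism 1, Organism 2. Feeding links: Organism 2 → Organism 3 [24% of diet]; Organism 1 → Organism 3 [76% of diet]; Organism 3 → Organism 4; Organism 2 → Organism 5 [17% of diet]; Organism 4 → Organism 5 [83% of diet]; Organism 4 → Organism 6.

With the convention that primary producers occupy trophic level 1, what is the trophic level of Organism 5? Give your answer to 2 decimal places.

Organism 3: 1 + (0.24×1 + 0.76×1) = 2
Organism 4: 1 + 2 = 3
Organism 5: 1 + (0.17×1 + 0.83×3) = 3.66
Organism 6: 1 + 3 = 4

3.66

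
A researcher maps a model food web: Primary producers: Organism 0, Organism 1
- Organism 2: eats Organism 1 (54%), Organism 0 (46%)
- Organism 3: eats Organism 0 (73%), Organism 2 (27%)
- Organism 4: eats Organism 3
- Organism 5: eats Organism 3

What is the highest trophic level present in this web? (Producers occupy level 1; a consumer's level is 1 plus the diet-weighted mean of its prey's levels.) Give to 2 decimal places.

Organism 2: 1 + (0.54×1 + 0.46×1) = 2
Organism 3: 1 + (0.73×1 + 0.27×2) = 2.27
Organism 4: 1 + 2.27 = 3.27
Organism 5: 1 + 2.27 = 3.27

3.27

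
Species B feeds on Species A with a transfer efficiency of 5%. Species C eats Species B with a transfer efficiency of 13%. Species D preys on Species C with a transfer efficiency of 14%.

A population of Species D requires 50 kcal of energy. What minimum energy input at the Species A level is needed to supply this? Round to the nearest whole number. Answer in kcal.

54945 kcal

Cumulative transfer efficiency: 0.05 × 0.13 × 0.14 = 0.00091
Species A energy = 50 / 0.00091 = 54945 kcal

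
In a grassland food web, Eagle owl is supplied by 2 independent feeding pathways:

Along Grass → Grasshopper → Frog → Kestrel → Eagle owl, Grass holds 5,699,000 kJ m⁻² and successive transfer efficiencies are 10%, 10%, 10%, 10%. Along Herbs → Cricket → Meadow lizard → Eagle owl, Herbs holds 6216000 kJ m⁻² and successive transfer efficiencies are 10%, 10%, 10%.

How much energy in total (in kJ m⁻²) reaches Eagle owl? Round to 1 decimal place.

Via Grass: 5699000 × 0.1 × 0.1 × 0.1 × 0.1 = 569.9 kJ m⁻²
Via Herbs: 6216000 × 0.1 × 0.1 × 0.1 = 6216 kJ m⁻²
Total at Eagle owl: 569.9 + 6216 = 6785.9 kJ m⁻²

6785.9 kJ m⁻²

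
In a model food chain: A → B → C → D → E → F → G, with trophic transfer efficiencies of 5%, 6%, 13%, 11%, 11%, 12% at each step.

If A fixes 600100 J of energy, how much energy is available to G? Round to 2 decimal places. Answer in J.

B: 600100 × 0.05 = 30005 J
C: 30005 × 0.06 = 1800.3 J
D: 1800.3 × 0.13 = 234.039 J
E: 234.039 × 0.11 = 25.74429 J
F: 25.74429 × 0.11 = 2.8318719 J
G: 2.8318719 × 0.12 = 0.339824628 J

0.34 J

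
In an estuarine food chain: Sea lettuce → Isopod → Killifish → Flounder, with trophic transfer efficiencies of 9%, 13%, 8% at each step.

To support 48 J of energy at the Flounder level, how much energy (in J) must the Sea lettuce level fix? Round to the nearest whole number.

Cumulative transfer efficiency: 0.09 × 0.13 × 0.08 = 0.000936
Sea lettuce energy = 48 / 0.000936 = 51282 J

51282 J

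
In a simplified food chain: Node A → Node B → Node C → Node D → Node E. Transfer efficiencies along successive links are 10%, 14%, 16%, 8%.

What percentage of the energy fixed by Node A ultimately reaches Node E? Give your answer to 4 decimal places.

Product of link efficiencies: 0.1 × 0.14 × 0.16 × 0.08 = 0.0001792
As a percentage: 0.0001792 × 100 = 0.0179%

0.0179%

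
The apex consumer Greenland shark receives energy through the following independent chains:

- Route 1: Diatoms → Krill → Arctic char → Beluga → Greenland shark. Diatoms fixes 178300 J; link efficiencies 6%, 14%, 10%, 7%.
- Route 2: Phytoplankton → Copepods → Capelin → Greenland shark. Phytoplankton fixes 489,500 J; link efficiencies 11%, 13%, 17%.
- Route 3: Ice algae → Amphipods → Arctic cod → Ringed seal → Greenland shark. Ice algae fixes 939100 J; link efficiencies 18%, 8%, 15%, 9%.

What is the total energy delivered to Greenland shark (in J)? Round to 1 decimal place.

Route 1: 178300 × 0.06 × 0.14 × 0.1 × 0.07 = 10.48404 J
Route 2: 489500 × 0.11 × 0.13 × 0.17 = 1189.9745 J
Route 3: 939100 × 0.18 × 0.08 × 0.15 × 0.09 = 182.56104 J
Total at Greenland shark: 10.48404 + 1189.9745 + 182.56104 = 1383.01958 J

1383.0 J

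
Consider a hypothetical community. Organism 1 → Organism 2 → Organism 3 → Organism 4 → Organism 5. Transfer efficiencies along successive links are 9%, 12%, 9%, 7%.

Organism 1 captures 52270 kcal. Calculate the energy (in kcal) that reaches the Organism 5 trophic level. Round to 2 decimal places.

3.56 kcal

Organism 2: 52270 × 0.09 = 4704.3 kcal
Organism 3: 4704.3 × 0.12 = 564.516 kcal
Organism 4: 564.516 × 0.09 = 50.80644 kcal
Organism 5: 50.80644 × 0.07 = 3.5564508 kcal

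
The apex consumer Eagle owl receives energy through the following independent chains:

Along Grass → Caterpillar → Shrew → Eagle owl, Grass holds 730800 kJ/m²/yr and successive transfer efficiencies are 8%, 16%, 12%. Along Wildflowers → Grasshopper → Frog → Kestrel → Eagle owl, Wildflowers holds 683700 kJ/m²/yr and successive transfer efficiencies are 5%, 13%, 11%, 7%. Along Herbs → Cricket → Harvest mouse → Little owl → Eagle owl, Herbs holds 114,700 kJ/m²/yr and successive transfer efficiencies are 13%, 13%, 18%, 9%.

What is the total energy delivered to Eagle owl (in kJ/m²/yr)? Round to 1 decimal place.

Via Grass: 730800 × 0.08 × 0.16 × 0.12 = 1122.5088 kJ/m²/yr
Via Wildflowers: 683700 × 0.05 × 0.13 × 0.11 × 0.07 = 34.219185 kJ/m²/yr
Via Herbs: 114700 × 0.13 × 0.13 × 0.18 × 0.09 = 31.402566 kJ/m²/yr
Total at Eagle owl: 1122.5088 + 34.219185 + 31.402566 = 1188.130551 kJ/m²/yr

1188.1 kJ/m²/yr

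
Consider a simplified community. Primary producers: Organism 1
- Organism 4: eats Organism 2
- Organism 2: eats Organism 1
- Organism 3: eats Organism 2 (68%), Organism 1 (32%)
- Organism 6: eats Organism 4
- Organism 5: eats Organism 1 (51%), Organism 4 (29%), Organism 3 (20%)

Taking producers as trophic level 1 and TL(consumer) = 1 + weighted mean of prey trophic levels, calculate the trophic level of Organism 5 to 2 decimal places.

Organism 2: 1 + 1 = 2
Organism 3: 1 + (0.68×2 + 0.32×1) = 2.68
Organism 4: 1 + 2 = 3
Organism 5: 1 + (0.51×1 + 0.29×3 + 0.2×2.68) = 2.916
Organism 6: 1 + 3 = 4

2.92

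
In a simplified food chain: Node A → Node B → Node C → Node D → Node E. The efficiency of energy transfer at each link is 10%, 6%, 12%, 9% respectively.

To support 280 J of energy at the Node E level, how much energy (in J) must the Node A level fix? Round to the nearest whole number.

Cumulative transfer efficiency: 0.1 × 0.06 × 0.12 × 0.09 = 0.0000648
Node A energy = 280 / 0.0000648 = 4320988 J

4320988 J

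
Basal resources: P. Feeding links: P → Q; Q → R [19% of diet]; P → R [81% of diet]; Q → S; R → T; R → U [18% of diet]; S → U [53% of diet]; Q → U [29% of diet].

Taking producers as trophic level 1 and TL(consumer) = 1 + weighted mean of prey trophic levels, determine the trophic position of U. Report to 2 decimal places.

Q: 1 + 1 = 2
R: 1 + (0.19×2 + 0.81×1) = 2.19
S: 1 + 2 = 3
T: 1 + 2.19 = 3.19
U: 1 + (0.18×2.19 + 0.53×3 + 0.29×2) = 3.5642

3.56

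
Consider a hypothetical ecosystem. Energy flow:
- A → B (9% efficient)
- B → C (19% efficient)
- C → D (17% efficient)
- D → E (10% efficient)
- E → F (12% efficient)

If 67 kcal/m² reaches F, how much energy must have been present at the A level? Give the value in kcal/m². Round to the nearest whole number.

1920651 kcal/m²

Cumulative transfer efficiency: 0.09 × 0.19 × 0.17 × 0.1 × 0.12 = 0.000034884
A energy = 67 / 0.000034884 = 1920651 kcal/m²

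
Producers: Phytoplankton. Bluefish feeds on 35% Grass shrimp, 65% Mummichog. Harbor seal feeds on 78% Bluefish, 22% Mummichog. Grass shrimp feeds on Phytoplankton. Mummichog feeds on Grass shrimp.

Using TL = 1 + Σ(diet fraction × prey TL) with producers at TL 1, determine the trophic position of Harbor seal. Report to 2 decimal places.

4.51

Grass shrimp: 1 + 1 = 2
Mummichog: 1 + 2 = 3
Bluefish: 1 + (0.35×2 + 0.65×3) = 3.65
Harbor seal: 1 + (0.78×3.65 + 0.22×3) = 4.507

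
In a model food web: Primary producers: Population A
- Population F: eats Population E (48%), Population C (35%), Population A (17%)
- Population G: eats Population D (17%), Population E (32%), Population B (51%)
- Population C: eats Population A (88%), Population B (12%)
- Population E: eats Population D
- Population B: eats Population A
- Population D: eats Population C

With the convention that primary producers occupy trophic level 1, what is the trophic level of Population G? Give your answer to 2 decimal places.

3.87

Population B: 1 + 1 = 2
Population C: 1 + (0.88×1 + 0.12×2) = 2.12
Population D: 1 + 2.12 = 3.12
Population E: 1 + 3.12 = 4.12
Population F: 1 + (0.48×4.12 + 0.35×2.12 + 0.17×1) = 3.8896
Population G: 1 + (0.17×3.12 + 0.32×4.12 + 0.51×2) = 3.8688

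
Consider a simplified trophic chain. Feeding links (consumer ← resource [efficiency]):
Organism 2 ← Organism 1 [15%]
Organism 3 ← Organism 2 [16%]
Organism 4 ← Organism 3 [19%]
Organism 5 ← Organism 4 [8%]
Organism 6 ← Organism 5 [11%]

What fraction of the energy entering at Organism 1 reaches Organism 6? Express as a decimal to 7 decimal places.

0.0000401

Product of link efficiencies: 0.15 × 0.16 × 0.19 × 0.08 × 0.11 = 0.000040128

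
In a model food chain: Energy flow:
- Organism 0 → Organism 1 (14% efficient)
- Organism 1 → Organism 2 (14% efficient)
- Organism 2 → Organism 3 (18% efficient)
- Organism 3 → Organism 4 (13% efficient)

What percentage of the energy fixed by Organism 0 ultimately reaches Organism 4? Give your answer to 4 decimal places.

Product of link efficiencies: 0.14 × 0.14 × 0.18 × 0.13 = 0.00045864
As a percentage: 0.00045864 × 100 = 0.0459%

0.0459%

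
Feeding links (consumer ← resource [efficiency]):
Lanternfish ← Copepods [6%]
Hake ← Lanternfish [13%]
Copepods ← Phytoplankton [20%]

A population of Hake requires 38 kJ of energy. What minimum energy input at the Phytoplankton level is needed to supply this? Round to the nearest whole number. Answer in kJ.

24359 kJ

Cumulative transfer efficiency: 0.2 × 0.06 × 0.13 = 0.00156
Phytoplankton energy = 38 / 0.00156 = 24359 kJ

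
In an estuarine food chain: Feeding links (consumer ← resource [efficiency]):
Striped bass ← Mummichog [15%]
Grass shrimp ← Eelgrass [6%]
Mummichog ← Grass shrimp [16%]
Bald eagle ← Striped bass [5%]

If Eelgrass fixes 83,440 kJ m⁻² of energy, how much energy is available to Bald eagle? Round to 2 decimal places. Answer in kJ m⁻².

6.01 kJ m⁻²

Grass shrimp: 83440 × 0.06 = 5006.4 kJ m⁻²
Mummichog: 5006.4 × 0.16 = 801.024 kJ m⁻²
Striped bass: 801.024 × 0.15 = 120.1536 kJ m⁻²
Bald eagle: 120.1536 × 0.05 = 6.00768 kJ m⁻²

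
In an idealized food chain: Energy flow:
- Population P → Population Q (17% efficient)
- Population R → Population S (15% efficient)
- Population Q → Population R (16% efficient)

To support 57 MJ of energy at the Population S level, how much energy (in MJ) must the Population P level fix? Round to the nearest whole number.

Cumulative transfer efficiency: 0.17 × 0.16 × 0.15 = 0.00408
Population P energy = 57 / 0.00408 = 13971 MJ

13971 MJ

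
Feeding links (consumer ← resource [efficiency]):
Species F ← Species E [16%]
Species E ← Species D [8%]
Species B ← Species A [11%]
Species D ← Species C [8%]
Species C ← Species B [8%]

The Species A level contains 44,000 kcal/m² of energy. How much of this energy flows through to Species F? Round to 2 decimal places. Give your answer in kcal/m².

0.40 kcal/m²

Species B: 44000 × 0.11 = 4840 kcal/m²
Species C: 4840 × 0.08 = 387.2 kcal/m²
Species D: 387.2 × 0.08 = 30.976 kcal/m²
Species E: 30.976 × 0.08 = 2.47808 kcal/m²
Species F: 2.47808 × 0.16 = 0.3964928 kcal/m²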